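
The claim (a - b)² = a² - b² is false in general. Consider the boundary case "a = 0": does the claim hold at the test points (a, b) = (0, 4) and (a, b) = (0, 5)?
At (0, 4): LHS = 16 ≠ RHS = -16
At (0, 5): LHS = 25 ≠ RHS = -25

Answer: No, fails at both test points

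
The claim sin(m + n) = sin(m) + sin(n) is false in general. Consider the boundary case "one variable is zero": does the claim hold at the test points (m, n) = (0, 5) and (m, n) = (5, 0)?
Yes, holds at both test points

At (0, 5): LHS = sin(5) ≈ -0.9589, RHS = sin(5) ≈ -0.9589 → equal
At (5, 0): LHS = sin(5) ≈ -0.9589, RHS = sin(5) ≈ -0.9589 → equal

So the claim does hold at both of these boundary points, even though it is not an identity.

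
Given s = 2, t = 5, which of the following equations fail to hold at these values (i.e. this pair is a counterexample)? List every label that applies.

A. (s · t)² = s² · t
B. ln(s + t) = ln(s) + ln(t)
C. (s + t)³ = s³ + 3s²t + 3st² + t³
Evaluating each claim at the given values:
A. LHS = 100, RHS = 20 → fails here (LHS ≠ RHS)
B. LHS = ln(7) ≈ 1.946, RHS = ln(2) + ln(5) ≈ 2.303 → fails here (LHS ≠ RHS)
C. LHS = 343, RHS = 343 → holds here (LHS = RHS)

Answer: A, B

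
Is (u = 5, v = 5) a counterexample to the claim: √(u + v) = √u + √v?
Yes

Substituting u = 5, v = 5:
LHS = √(5 + 5) = √(10) ≈ 3.162
RHS = √5 + √5 = 2·√(5) ≈ 4.472

Since LHS ≠ RHS, this pair disproves the claim.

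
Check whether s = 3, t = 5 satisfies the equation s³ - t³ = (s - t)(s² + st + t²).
Holds

Substituting s = 3, t = 5:

LHS = 3³ - 5³ = -98
RHS = (3 - 5)(3² + 3·5 + 5²) = -98

LHS = RHS, so the equation holds at this point.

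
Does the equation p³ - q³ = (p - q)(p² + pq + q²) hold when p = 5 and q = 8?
Holds

Substituting p = 5, q = 8:

LHS = 5³ - 8³ = -387
RHS = (5 - 8)(5² + 5·8 + 8²) = -387

LHS = RHS, so the equation holds at this point.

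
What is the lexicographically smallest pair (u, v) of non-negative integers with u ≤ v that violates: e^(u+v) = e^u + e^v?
Substituting (0, 0) into the claim:
LHS = e^(0+0) = 1
RHS = e^0 + e^0 = 2

Since LHS ≠ RHS, this pair disproves the claim, and no lexicographically smaller pair (u ≤ v, non-negative integers) does.

For instance (1, 7) is also a counterexample (LHS = e^8 ≈ 2981, RHS = e + e^7 ≈ 1099), but it's lexicographically larger.

Answer: (u, v) = (0, 0)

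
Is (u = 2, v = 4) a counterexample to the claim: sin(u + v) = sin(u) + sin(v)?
Substituting u = 2, v = 4:
LHS = sin(2 + 4) = sin(6) ≈ -0.2794
RHS = sin(2) + sin(4) ≈ 0.1525

Since LHS ≠ RHS, this pair disproves the claim.

Answer: Yes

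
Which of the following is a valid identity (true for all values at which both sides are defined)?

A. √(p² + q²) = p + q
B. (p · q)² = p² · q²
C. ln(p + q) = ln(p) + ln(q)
A: fails at (1, 1) — LHS = √(2) ≈ 1.414, RHS = 2.
B: holds — e.g. at (3, 5), both sides equal 225.
C: fails at (3, 5) — LHS = ln(8) ≈ 2.079, RHS = ln(3) + ln(5) ≈ 2.708.

Answer: B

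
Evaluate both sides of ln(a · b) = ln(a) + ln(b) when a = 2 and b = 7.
LHS = ln(2 · 7) = ln(14) ≈ 2.639
RHS = ln(2) + ln(7) ≈ 2.639

LHS = RHS: the two sides agree.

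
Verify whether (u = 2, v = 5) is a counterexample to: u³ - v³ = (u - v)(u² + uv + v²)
No

Substituting u = 2, v = 5:
LHS = 2³ - 5³ = -117
RHS = (2 - 5)(2² + 2·5 + 5²) = -117

The sides agree, so this pair does not disprove the claim.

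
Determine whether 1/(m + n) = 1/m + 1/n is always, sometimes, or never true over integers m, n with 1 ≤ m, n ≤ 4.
Never true

The claim fails for every pair in the range. For instance at (m, n) = (1, 1): LHS = 1/2, RHS = 2.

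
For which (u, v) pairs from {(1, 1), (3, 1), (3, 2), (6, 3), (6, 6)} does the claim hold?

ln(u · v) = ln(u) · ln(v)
Testing each pair:
(1, 1): LHS = 0, RHS = 0 → holds
(3, 1): LHS = ln(3) ≈ 1.099, RHS = 0 → fails
(3, 2): LHS = ln(6) ≈ 1.792, RHS = ln(2)·ln(3) ≈ 0.7615 → fails
(6, 3): LHS = ln(18) ≈ 2.89, RHS = ln(3)·ln(6) ≈ 1.968 → fails
(6, 6): LHS = ln(36) ≈ 3.584, RHS = ln(6)² ≈ 3.21 → fails

1 of 5 pairs satisfies the claim.

Answer: (1, 1)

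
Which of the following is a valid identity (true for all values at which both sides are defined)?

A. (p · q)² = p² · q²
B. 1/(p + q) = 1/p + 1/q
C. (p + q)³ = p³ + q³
A

A: holds — e.g. at (0, 1), both sides equal 0.
B: fails at (3, 4) — LHS = 1/7, RHS = 7/12.
C: fails at (5, 5) — LHS = 1000, RHS = 250.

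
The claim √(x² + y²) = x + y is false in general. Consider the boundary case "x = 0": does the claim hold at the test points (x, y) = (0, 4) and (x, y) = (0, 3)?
Yes, holds at both test points

At (0, 4): LHS = 4, RHS = 4 → equal
At (0, 3): LHS = 3, RHS = 3 → equal

So the claim does hold at both of these boundary points, even though it is not an identity.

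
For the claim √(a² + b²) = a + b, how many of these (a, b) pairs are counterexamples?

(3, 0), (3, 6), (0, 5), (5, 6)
Testing each pair:
(3, 0): LHS = 3, RHS = 3 → satisfies claim
(3, 6): LHS = 3·√(5) ≈ 6.708, RHS = 9 → counterexample
(0, 5): LHS = 5, RHS = 5 → satisfies claim
(5, 6): LHS = √(61) ≈ 7.81, RHS = 11 → counterexample

That makes 2 counterexamples.

Answer: 2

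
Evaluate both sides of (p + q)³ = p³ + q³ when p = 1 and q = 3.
LHS = (1 + 3)³ = 64
RHS = 1³ + 3³ = 28

LHS ≠ RHS, so the equation does not hold here.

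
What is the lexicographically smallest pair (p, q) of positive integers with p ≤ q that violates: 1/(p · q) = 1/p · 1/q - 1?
Substituting (1, 1) into the claim:
LHS = 1/(1 · 1) = 1
RHS = 1/1 · 1/1 - 1 = 0

Since LHS ≠ RHS, this pair disproves the claim, and no lexicographically smaller pair (p ≤ q, positive integers) does.

For instance (6, 7) is also a counterexample (LHS = 1/42, RHS = -41/42), but it's lexicographically larger.

Answer: (p, q) = (1, 1)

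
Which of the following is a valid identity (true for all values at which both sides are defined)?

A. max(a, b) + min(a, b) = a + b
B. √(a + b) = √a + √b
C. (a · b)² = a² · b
A: holds — e.g. at (4, 4), both sides equal 8.
B: fails at (5, 8) — LHS = √(13) ≈ 3.606, RHS = √(5) + 2·√(2) ≈ 5.064.
C: fails at (3, 5) — LHS = 225, RHS = 45.

Answer: A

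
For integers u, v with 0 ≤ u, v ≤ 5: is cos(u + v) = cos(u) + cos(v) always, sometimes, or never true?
The claim fails for every pair in the range. For instance at (u, v) = (2, 0): LHS = cos(2) ≈ -0.4161, RHS = cos(2) + 1 ≈ 0.5839.

Answer: Never true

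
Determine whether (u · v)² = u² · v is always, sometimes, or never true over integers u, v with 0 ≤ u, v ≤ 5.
It holds at (u, v) = (4, 0) (both sides equal 0), but fails at (u, v) = (5, 3) (LHS = 225, RHS = 75).

Answer: Sometimes true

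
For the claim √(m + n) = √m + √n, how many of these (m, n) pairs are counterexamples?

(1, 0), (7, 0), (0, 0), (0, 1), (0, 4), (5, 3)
Testing each pair:
(1, 0): LHS = 1, RHS = 1 → satisfies claim
(7, 0): LHS = √(7) ≈ 2.646, RHS = √(7) ≈ 2.646 → satisfies claim
(0, 0): LHS = 0, RHS = 0 → satisfies claim
(0, 1): LHS = 1, RHS = 1 → satisfies claim
(0, 4): LHS = 2, RHS = 2 → satisfies claim
(5, 3): LHS = 2·√(2) ≈ 2.828, RHS = √(3) + √(5) ≈ 3.968 → counterexample

That makes 1 counterexample.

Answer: 1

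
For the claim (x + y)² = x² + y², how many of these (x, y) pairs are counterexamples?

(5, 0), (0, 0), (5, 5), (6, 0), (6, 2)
2

Testing each pair:
(5, 0): LHS = 25, RHS = 25 → satisfies claim
(0, 0): LHS = 0, RHS = 0 → satisfies claim
(5, 5): LHS = 100, RHS = 50 → counterexample
(6, 0): LHS = 36, RHS = 36 → satisfies claim
(6, 2): LHS = 64, RHS = 40 → counterexample

That makes 2 counterexamples.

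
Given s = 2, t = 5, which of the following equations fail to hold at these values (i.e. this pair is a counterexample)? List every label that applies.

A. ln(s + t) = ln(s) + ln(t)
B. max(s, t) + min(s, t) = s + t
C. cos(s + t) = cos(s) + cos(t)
Evaluating each claim at the given values:
A. LHS = ln(7) ≈ 1.946, RHS = ln(2) + ln(5) ≈ 2.303 → fails here (LHS ≠ RHS)
B. LHS = 7, RHS = 7 → holds here (LHS = RHS)
C. LHS = cos(7) ≈ 0.7539, RHS = cos(2) + cos(5) ≈ -0.1325 → fails here (LHS ≠ RHS)

Answer: A, C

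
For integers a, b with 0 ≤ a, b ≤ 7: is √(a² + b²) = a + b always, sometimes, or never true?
Sometimes true

It holds at (a, b) = (0, 6) (both sides equal 6), but fails at (a, b) = (3, 2) (LHS = √(13) ≈ 3.606, RHS = 5).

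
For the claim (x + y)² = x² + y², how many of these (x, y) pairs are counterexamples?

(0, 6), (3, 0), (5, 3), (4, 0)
Testing each pair:
(0, 6): LHS = 36, RHS = 36 → satisfies claim
(3, 0): LHS = 9, RHS = 9 → satisfies claim
(5, 3): LHS = 64, RHS = 34 → counterexample
(4, 0): LHS = 16, RHS = 16 → satisfies claim

That makes 1 counterexample.

Answer: 1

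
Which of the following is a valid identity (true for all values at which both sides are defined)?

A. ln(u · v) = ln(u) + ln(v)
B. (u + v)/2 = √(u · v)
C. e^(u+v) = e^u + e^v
A: holds — e.g. at (2, 7), both sides equal ln(14) ≈ 2.639.
B: fails at (1, 4) — LHS = 5/2, RHS = 2.
C: fails at (2, 3) — LHS = e^5 ≈ 148.4, RHS = e^2 + e^3 ≈ 27.47.

Answer: A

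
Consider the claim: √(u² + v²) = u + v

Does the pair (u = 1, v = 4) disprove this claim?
Yes

Substituting u = 1, v = 4:
LHS = √(1² + 4²) = √(17) ≈ 4.123
RHS = 1 + 4 = 5

Since LHS ≠ RHS, this pair disproves the claim.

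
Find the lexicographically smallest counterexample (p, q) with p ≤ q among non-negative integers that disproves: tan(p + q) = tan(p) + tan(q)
At (0, 0): both sides equal 0, so it holds there.
At (0, 4): both sides equal tan(4) ≈ 1.158, so it holds there.

Substituting (1, 1) into the claim:
LHS = tan(1 + 1) = tan(2) ≈ -2.185
RHS = tan(1) + tan(1) = 2·tan(1) ≈ 3.115

Since LHS ≠ RHS, this pair disproves the claim, and no lexicographically smaller pair (p ≤ q, non-negative integers) does.

For instance (5, 7) is also a counterexample (LHS = tan(12) ≈ -0.6359, RHS = tan(5) + tan(7) ≈ -2.509), but it's lexicographically larger.

Answer: (p, q) = (1, 1)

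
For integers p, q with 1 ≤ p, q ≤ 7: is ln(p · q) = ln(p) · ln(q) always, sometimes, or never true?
Sometimes true

It holds at (p, q) = (1, 1) (both sides equal 0), but fails at (p, q) = (1, 5) (LHS = ln(5) ≈ 1.609, RHS = 0).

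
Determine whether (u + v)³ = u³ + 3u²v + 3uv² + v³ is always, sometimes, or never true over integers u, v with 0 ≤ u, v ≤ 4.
The identity holds for every pair in the range. For instance at (u, v) = (0, 1): both sides equal 1.

Answer: Always true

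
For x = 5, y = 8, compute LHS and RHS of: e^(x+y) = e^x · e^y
LHS = e^(5+8) = e^13 ≈ 442413.4
RHS = e^5 · e^8 = e^13 ≈ 442413.4

LHS = RHS: the two sides agree.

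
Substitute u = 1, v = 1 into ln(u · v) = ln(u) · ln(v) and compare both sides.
LHS = ln(1 · 1) = 0
RHS = ln(1) · ln(1) = 0

LHS = RHS: the two sides agree.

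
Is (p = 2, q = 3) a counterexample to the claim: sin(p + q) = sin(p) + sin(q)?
Yes

Substituting p = 2, q = 3:
LHS = sin(2 + 3) = sin(5) ≈ -0.9589
RHS = sin(2) + sin(3) ≈ 1.05

Since LHS ≠ RHS, this pair disproves the claim.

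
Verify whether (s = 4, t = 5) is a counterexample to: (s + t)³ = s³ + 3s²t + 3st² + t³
Substituting s = 4, t = 5:
LHS = (4 + 5)³ = 729
RHS = 4³ + 3·4²·5 + 3·4·5² + 5³ = 729

The sides agree, so this pair does not disprove the claim.

Answer: No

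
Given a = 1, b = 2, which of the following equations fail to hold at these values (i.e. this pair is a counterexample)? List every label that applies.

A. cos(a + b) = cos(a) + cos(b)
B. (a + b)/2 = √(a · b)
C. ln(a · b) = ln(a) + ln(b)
Evaluating each claim at the given values:
A. LHS = cos(3) ≈ -0.99, RHS = cos(2) + cos(1) ≈ 0.1242 → fails here (LHS ≠ RHS)
B. LHS = 3/2, RHS = √(2) ≈ 1.414 → fails here (LHS ≠ RHS)
C. LHS = ln(2) ≈ 0.6931, RHS = ln(2) ≈ 0.6931 → holds here (LHS = RHS)

Answer: A, B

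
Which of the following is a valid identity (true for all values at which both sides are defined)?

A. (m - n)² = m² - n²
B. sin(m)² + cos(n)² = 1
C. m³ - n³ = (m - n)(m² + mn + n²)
C

A: fails at (0, 1) — LHS = 1, RHS = -1.
B: fails at (1, 2) — LHS = cos(2)² + sin(1)² ≈ 0.8813, RHS = 1.
C: holds — e.g. at (0, 1), both sides equal -1.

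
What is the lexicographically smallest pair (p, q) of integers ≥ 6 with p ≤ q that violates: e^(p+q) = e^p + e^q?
(p, q) = (6, 6)

Substituting (6, 6) into the claim:
LHS = e^(6+6) = e^12 ≈ 162754.8
RHS = e^6 + e^6 = 2·e^6 ≈ 806.9

Since LHS ≠ RHS, this pair disproves the claim, and no lexicographically smaller pair (p ≤ q, integers ≥ 6) does.

For instance (11, 12) is also a counterexample (LHS = e^23 ≈ 9744803446.2, RHS = e^11 + e^12 ≈ 222628.9), but it's lexicographically larger.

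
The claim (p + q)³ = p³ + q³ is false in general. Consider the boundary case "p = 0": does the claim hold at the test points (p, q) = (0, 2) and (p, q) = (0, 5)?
Yes, holds at both test points

At (0, 2): LHS = 8, RHS = 8 → equal
At (0, 5): LHS = 125, RHS = 125 → equal

So the claim does hold at both of these boundary points, even though it is not an identity.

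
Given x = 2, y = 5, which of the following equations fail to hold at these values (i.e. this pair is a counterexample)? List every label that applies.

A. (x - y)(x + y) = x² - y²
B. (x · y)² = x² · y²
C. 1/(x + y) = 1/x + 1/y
C

Evaluating each claim at the given values:
A. LHS = -21, RHS = -21 → holds here (LHS = RHS)
B. LHS = 100, RHS = 100 → holds here (LHS = RHS)
C. LHS = 1/7, RHS = 7/10 → fails here (LHS ≠ RHS)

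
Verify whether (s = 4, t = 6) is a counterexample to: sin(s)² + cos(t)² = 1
Substituting s = 4, t = 6:
LHS = sin(4)² + cos(6)² ≈ 1.495
RHS = 1

Since LHS ≠ RHS, this pair disproves the claim.

Answer: Yes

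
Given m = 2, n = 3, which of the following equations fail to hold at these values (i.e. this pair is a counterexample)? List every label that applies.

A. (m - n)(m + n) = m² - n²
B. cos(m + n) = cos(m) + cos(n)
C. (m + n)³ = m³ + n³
Evaluating each claim at the given values:
A. LHS = -5, RHS = -5 → holds here (LHS = RHS)
B. LHS = cos(5) ≈ 0.2837, RHS = cos(3) + cos(2) ≈ -1.406 → fails here (LHS ≠ RHS)
C. LHS = 125, RHS = 35 → fails here (LHS ≠ RHS)

Answer: B, C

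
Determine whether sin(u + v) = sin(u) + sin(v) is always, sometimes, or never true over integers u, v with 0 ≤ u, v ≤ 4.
Sometimes true

It holds at (u, v) = (3, 0) (both sides equal sin(3) ≈ 0.1411), but fails at (u, v) = (2, 2) (LHS = sin(4) ≈ -0.7568, RHS = 2·sin(2) ≈ 1.819).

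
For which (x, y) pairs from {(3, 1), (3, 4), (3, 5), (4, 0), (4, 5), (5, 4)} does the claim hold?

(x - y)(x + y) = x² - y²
All pairs

Testing each pair:
(3, 1): LHS = 8, RHS = 8 → holds
(3, 4): LHS = -7, RHS = -7 → holds
(3, 5): LHS = -16, RHS = -16 → holds
(4, 0): LHS = 16, RHS = 16 → holds
(4, 5): LHS = -9, RHS = -9 → holds
(5, 4): LHS = 9, RHS = 9 → holds

Every pair satisfies the claim.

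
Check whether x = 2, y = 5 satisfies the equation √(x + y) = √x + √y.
Fails

Substituting x = 2, y = 5:

LHS = √(2 + 5) = √(7) ≈ 2.646
RHS = √2 + √5 = √(2) + √(5) ≈ 3.65

LHS ≠ RHS, so the equation does not hold at this point.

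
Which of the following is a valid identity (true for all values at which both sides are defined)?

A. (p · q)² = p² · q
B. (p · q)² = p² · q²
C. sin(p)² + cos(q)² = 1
B

A: fails at (2, 2) — LHS = 16, RHS = 8.
B: holds — e.g. at (2, 7), both sides equal 196.
C: fails at (1, 4) — LHS = cos(4)² + sin(1)² ≈ 1.135, RHS = 1.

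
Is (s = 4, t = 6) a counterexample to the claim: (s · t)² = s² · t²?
Substituting s = 4, t = 6:
LHS = (4 · 6)² = 576
RHS = 4² · 6² = 576

The sides agree, so this pair does not disprove the claim.

Answer: No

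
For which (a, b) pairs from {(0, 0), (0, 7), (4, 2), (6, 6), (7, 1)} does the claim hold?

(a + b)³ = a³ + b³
Testing each pair:
(0, 0): LHS = 0, RHS = 0 → holds
(0, 7): LHS = 343, RHS = 343 → holds
(4, 2): LHS = 216, RHS = 72 → fails
(6, 6): LHS = 1728, RHS = 432 → fails
(7, 1): LHS = 512, RHS = 344 → fails

2 of 5 pairs satisfy the claim.

Answer: (0, 0), (0, 7)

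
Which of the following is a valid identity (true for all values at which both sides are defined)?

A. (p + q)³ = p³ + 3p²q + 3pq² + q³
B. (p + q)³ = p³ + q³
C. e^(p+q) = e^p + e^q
A

A: holds — e.g. at (3, 3), both sides equal 216.
B: fails at (6, 7) — LHS = 2197, RHS = 559.
C: fails at (5, 8) — LHS = e^13 ≈ 442413.4, RHS = e^5 + e^8 ≈ 3129.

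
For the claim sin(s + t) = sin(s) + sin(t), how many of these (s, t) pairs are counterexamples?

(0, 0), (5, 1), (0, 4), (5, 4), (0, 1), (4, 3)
3

Testing each pair:
(0, 0): LHS = 0, RHS = 0 → satisfies claim
(5, 1): LHS = sin(6) ≈ -0.2794, RHS = sin(5) + sin(1) ≈ -0.1175 → counterexample
(0, 4): LHS = sin(4) ≈ -0.7568, RHS = sin(4) ≈ -0.7568 → satisfies claim
(5, 4): LHS = sin(9) ≈ 0.4121, RHS = sin(5) + sin(4) ≈ -1.716 → counterexample
(0, 1): LHS = sin(1) ≈ 0.8415, RHS = sin(1) ≈ 0.8415 → satisfies claim
(4, 3): LHS = sin(7) ≈ 0.657, RHS = sin(4) + sin(3) ≈ -0.6157 → counterexample

That makes 3 counterexamples.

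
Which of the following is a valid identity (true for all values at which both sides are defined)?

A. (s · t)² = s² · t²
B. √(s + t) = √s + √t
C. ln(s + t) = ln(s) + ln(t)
A: holds — e.g. at (4, 6), both sides equal 576.
B: fails at (2, 4) — LHS = √(6) ≈ 2.449, RHS = √(2) + 2 ≈ 3.414.
C: fails at (1, 4) — LHS = ln(5) ≈ 1.609, RHS = ln(4) ≈ 1.386.

Answer: A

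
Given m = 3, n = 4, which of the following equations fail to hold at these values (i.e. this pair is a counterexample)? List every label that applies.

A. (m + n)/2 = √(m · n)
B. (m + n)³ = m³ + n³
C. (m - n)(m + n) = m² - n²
A, B

Evaluating each claim at the given values:
A. LHS = 7/2, RHS = 2·√(3) ≈ 3.464 → fails here (LHS ≠ RHS)
B. LHS = 343, RHS = 91 → fails here (LHS ≠ RHS)
C. LHS = -7, RHS = -7 → holds here (LHS = RHS)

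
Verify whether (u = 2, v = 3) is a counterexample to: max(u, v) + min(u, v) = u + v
Substituting u = 2, v = 3:
LHS = max(2, 3) + min(2, 3) = 5
RHS = 2 + 3 = 5

The sides agree, so this pair does not disprove the claim.

Answer: No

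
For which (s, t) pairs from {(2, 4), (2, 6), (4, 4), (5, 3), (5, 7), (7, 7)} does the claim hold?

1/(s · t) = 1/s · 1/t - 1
Testing each pair:
(2, 4): LHS = 1/8, RHS = -7/8 → fails
(2, 6): LHS = 1/12, RHS = -11/12 → fails
(4, 4): LHS = 1/16, RHS = -15/16 → fails
(5, 3): LHS = 1/15, RHS = -14/15 → fails
(5, 7): LHS = 1/35, RHS = -34/35 → fails
(7, 7): LHS = 1/49, RHS = -48/49 → fails

No pair satisfies the claim.

Answer: None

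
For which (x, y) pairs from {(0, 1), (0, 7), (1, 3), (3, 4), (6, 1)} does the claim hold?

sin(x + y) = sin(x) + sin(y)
(0, 1), (0, 7)

Testing each pair:
(0, 1): LHS = sin(1) ≈ 0.8415, RHS = sin(1) ≈ 0.8415 → holds
(0, 7): LHS = sin(7) ≈ 0.657, RHS = sin(7) ≈ 0.657 → holds
(1, 3): LHS = sin(4) ≈ -0.7568, RHS = sin(3) + sin(1) ≈ 0.9826 → fails
(3, 4): LHS = sin(7) ≈ 0.657, RHS = sin(4) + sin(3) ≈ -0.6157 → fails
(6, 1): LHS = sin(7) ≈ 0.657, RHS = sin(6) + sin(1) ≈ 0.5621 → fails

2 of 5 pairs satisfy the claim.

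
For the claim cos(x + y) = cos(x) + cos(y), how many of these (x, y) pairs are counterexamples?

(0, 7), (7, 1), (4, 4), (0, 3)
4

Testing each pair:
(0, 7): LHS = cos(7) ≈ 0.7539, RHS = cos(7) + 1 ≈ 1.754 → counterexample
(7, 1): LHS = cos(8) ≈ -0.1455, RHS = cos(1) + cos(7) ≈ 1.294 → counterexample
(4, 4): LHS = cos(8) ≈ -0.1455, RHS = 2·cos(4) ≈ -1.307 → counterexample
(0, 3): LHS = cos(3) ≈ -0.99, RHS = cos(3) + 1 ≈ 0.01001 → counterexample

That makes 4 counterexamples.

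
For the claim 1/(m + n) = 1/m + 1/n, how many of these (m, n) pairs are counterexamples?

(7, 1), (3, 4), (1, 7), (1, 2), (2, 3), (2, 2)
6

Testing each pair:
(7, 1): LHS = 1/8, RHS = 8/7 → counterexample
(3, 4): LHS = 1/7, RHS = 7/12 → counterexample
(1, 7): LHS = 1/8, RHS = 8/7 → counterexample
(1, 2): LHS = 1/3, RHS = 3/2 → counterexample
(2, 3): LHS = 1/5, RHS = 5/6 → counterexample
(2, 2): LHS = 1/4, RHS = 1 → counterexample

That makes 6 counterexamples.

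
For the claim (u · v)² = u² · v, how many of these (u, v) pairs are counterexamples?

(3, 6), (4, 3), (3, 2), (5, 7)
Testing each pair:
(3, 6): LHS = 324, RHS = 54 → counterexample
(4, 3): LHS = 144, RHS = 48 → counterexample
(3, 2): LHS = 36, RHS = 18 → counterexample
(5, 7): LHS = 1225, RHS = 175 → counterexample

That makes 4 counterexamples.

Answer: 4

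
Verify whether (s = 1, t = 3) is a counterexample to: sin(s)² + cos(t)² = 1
Yes

Substituting s = 1, t = 3:
LHS = sin(1)² + cos(3)² ≈ 1.688
RHS = 1

Since LHS ≠ RHS, this pair disproves the claim.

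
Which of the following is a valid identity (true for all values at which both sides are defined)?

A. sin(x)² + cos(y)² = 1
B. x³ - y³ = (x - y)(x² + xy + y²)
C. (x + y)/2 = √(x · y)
B

A: fails at (1, 5) — LHS = cos(5)² + sin(1)² ≈ 0.7885, RHS = 1.
B: holds — e.g. at (1, 1), both sides equal 0.
C: fails at (0, 1) — LHS = 1/2, RHS = 0.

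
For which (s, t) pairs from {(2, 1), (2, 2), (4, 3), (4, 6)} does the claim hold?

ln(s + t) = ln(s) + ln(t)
(2, 2)

Testing each pair:
(2, 1): LHS = ln(3) ≈ 1.099, RHS = ln(2) ≈ 0.6931 → fails
(2, 2): LHS = ln(4) ≈ 1.386, RHS = 2·ln(2) ≈ 1.386 → holds
(4, 3): LHS = ln(7) ≈ 1.946, RHS = ln(3) + ln(4) ≈ 2.485 → fails
(4, 6): LHS = ln(10) ≈ 2.303, RHS = ln(4) + ln(6) ≈ 3.178 → fails

1 of 4 pairs satisfies the claim.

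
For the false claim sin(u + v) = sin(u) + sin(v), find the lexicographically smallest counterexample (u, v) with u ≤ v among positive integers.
Substituting (1, 1) into the claim:
LHS = sin(1 + 1) = sin(2) ≈ 0.9093
RHS = sin(1) + sin(1) = 2·sin(1) ≈ 1.683

Since LHS ≠ RHS, this pair disproves the claim, and no lexicographically smaller pair (u ≤ v, positive integers) does.

For instance (1, 7) is also a counterexample (LHS = sin(8) ≈ 0.9894, RHS = sin(7) + sin(1) ≈ 1.498), but it's lexicographically larger.

Answer: (u, v) = (1, 1)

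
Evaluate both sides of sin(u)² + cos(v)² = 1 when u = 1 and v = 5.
LHS = sin(1)² + cos(5)² ≈ 0.7885
RHS = 1

LHS ≠ RHS (they differ by about 0.2115), so the equation does not hold here.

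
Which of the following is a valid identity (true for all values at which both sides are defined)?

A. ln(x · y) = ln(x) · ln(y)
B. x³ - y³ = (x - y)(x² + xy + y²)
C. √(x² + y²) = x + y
A: fails at (1, 3) — LHS = ln(3) ≈ 1.099, RHS = 0.
B: holds — e.g. at (4, 6), both sides equal -152.
C: fails at (4, 4) — LHS = 4·√(2) ≈ 5.657, RHS = 8.

Answer: B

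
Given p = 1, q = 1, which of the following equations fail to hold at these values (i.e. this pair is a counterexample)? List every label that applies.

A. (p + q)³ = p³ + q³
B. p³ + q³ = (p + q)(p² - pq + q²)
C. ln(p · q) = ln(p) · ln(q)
Evaluating each claim at the given values:
A. LHS = 8, RHS = 2 → fails here (LHS ≠ RHS)
B. LHS = 2, RHS = 2 → holds here (LHS = RHS)
C. LHS = 0, RHS = 0 → holds here (LHS = RHS)

Answer: A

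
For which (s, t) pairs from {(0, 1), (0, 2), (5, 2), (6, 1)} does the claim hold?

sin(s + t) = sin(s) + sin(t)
(0, 1), (0, 2)

Testing each pair:
(0, 1): LHS = sin(1) ≈ 0.8415, RHS = sin(1) ≈ 0.8415 → holds
(0, 2): LHS = sin(2) ≈ 0.9093, RHS = sin(2) ≈ 0.9093 → holds
(5, 2): LHS = sin(7) ≈ 0.657, RHS = sin(5) + sin(2) ≈ -0.04963 → fails
(6, 1): LHS = sin(7) ≈ 0.657, RHS = sin(6) + sin(1) ≈ 0.5621 → fails

2 of 4 pairs satisfy the claim.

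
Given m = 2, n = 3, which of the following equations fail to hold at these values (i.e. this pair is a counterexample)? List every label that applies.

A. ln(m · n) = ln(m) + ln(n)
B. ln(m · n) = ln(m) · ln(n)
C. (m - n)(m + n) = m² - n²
B

Evaluating each claim at the given values:
A. LHS = ln(6) ≈ 1.792, RHS = ln(2) + ln(3) ≈ 1.792 → holds here (LHS = RHS)
B. LHS = ln(6) ≈ 1.792, RHS = ln(2)·ln(3) ≈ 0.7615 → fails here (LHS ≠ RHS)
C. LHS = -5, RHS = -5 → holds here (LHS = RHS)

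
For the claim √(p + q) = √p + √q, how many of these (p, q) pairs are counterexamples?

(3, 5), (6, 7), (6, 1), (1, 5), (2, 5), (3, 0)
5

Testing each pair:
(3, 5): LHS = 2·√(2) ≈ 2.828, RHS = √(3) + √(5) ≈ 3.968 → counterexample
(6, 7): LHS = √(13) ≈ 3.606, RHS = √(6) + √(7) ≈ 5.095 → counterexample
(6, 1): LHS = √(7) ≈ 2.646, RHS = 1 + √(6) ≈ 3.449 → counterexample
(1, 5): LHS = √(6) ≈ 2.449, RHS = 1 + √(5) ≈ 3.236 → counterexample
(2, 5): LHS = √(7) ≈ 2.646, RHS = √(2) + √(5) ≈ 3.65 → counterexample
(3, 0): LHS = √(3) ≈ 1.732, RHS = √(3) ≈ 1.732 → satisfies claim

That makes 5 counterexamples.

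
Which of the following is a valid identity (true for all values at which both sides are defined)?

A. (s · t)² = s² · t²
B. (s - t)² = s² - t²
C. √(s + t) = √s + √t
A: holds — e.g. at (3, 4), both sides equal 144.
B: fails at (4, 5) — LHS = 1, RHS = -9.
C: fails at (2, 7) — LHS = 3, RHS = √(2) + √(7) ≈ 4.06.

Answer: A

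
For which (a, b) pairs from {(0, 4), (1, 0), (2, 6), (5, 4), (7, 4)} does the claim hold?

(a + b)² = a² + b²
Testing each pair:
(0, 4): LHS = 16, RHS = 16 → holds
(1, 0): LHS = 1, RHS = 1 → holds
(2, 6): LHS = 64, RHS = 40 → fails
(5, 4): LHS = 81, RHS = 41 → fails
(7, 4): LHS = 121, RHS = 65 → fails

2 of 5 pairs satisfy the claim.

Answer: (0, 4), (1, 0)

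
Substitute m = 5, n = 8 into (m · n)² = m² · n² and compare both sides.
LHS = (5 · 8)² = 1600
RHS = 5² · 8² = 1600

LHS = RHS: the two sides agree.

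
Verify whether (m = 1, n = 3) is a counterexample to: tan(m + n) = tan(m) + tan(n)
Substituting m = 1, n = 3:
LHS = tan(1 + 3) = tan(4) ≈ 1.158
RHS = tan(1) + tan(3) ≈ 1.415

Since LHS ≠ RHS, this pair disproves the claim.

Answer: Yes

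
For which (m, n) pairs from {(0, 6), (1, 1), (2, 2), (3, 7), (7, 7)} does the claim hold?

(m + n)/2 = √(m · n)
Testing each pair:
(0, 6): LHS = 3, RHS = 0 → fails
(1, 1): LHS = 1, RHS = 1 → holds
(2, 2): LHS = 2, RHS = 2 → holds
(3, 7): LHS = 5, RHS = √(21) ≈ 4.583 → fails
(7, 7): LHS = 7, RHS = 7 → holds

3 of 5 pairs satisfy the claim.

Answer: (1, 1), (2, 2), (7, 7)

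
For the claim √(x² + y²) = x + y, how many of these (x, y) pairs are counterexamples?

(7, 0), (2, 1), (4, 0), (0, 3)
1

Testing each pair:
(7, 0): LHS = 7, RHS = 7 → satisfies claim
(2, 1): LHS = √(5) ≈ 2.236, RHS = 3 → counterexample
(4, 0): LHS = 4, RHS = 4 → satisfies claim
(0, 3): LHS = 3, RHS = 3 → satisfies claim

That makes 1 counterexample.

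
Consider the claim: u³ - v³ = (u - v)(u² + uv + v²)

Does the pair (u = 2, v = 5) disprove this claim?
No

Substituting u = 2, v = 5:
LHS = 2³ - 5³ = -117
RHS = (2 - 5)(2² + 2·5 + 5²) = -117

The sides agree, so this pair does not disprove the claim.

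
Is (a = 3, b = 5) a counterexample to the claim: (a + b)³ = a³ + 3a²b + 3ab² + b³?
Substituting a = 3, b = 5:
LHS = (3 + 5)³ = 512
RHS = 3³ + 3·3²·5 + 3·3·5² + 5³ = 512

The sides agree, so this pair does not disprove the claim.

Answer: No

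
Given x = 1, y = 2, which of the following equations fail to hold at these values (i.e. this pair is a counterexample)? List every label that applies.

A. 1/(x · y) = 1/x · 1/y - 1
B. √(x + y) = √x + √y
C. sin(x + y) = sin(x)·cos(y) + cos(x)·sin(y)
Evaluating each claim at the given values:
A. LHS = 1/2, RHS = -1/2 → fails here (LHS ≠ RHS)
B. LHS = √(3) ≈ 1.732, RHS = 1 + √(2) ≈ 2.414 → fails here (LHS ≠ RHS)
C. LHS = sin(3) ≈ 0.1411, RHS = sin(1)·cos(2) + sin(2)·cos(1) ≈ 0.1411 → holds here (LHS = RHS)

Answer: A, B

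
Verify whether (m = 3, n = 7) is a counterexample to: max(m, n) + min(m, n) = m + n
No

Substituting m = 3, n = 7:
LHS = max(3, 7) + min(3, 7) = 10
RHS = 3 + 7 = 10

The sides agree, so this pair does not disprove the claim.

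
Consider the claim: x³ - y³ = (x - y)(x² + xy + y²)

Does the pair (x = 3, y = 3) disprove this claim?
Substituting x = 3, y = 3:
LHS = 3³ - 3³ = 0
RHS = (3 - 3)(3² + 3·3 + 3²) = 0

The sides agree, so this pair does not disprove the claim.

Answer: No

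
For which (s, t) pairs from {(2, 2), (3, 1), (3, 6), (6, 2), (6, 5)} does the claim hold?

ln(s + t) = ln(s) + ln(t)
Testing each pair:
(2, 2): LHS = ln(4) ≈ 1.386, RHS = 2·ln(2) ≈ 1.386 → holds
(3, 1): LHS = ln(4) ≈ 1.386, RHS = ln(3) ≈ 1.099 → fails
(3, 6): LHS = ln(9) ≈ 2.197, RHS = ln(3) + ln(6) ≈ 2.89 → fails
(6, 2): LHS = ln(8) ≈ 2.079, RHS = ln(2) + ln(6) ≈ 2.485 → fails
(6, 5): LHS = ln(11) ≈ 2.398, RHS = ln(5) + ln(6) ≈ 3.401 → fails

1 of 5 pairs satisfies the claim.

Answer: (2, 2)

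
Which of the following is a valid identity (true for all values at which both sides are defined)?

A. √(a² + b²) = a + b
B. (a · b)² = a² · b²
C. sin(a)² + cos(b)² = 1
A: fails at (3, 5) — LHS = √(34) ≈ 5.831, RHS = 8.
B: holds — e.g. at (2, 3), both sides equal 36.
C: fails at (3, 7) — LHS = sin(3)² + cos(7)² ≈ 0.5883, RHS = 1.

Answer: B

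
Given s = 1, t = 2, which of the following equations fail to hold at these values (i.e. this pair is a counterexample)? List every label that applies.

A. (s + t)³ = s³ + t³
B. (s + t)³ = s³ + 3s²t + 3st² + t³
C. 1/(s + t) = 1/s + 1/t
Evaluating each claim at the given values:
A. LHS = 27, RHS = 9 → fails here (LHS ≠ RHS)
B. LHS = 27, RHS = 27 → holds here (LHS = RHS)
C. LHS = 1/3, RHS = 3/2 → fails here (LHS ≠ RHS)

Answer: A, C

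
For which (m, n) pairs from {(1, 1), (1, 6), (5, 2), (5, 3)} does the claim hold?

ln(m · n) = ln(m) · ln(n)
Testing each pair:
(1, 1): LHS = 0, RHS = 0 → holds
(1, 6): LHS = ln(6) ≈ 1.792, RHS = 0 → fails
(5, 2): LHS = ln(10) ≈ 2.303, RHS = ln(2)·ln(5) ≈ 1.116 → fails
(5, 3): LHS = ln(15) ≈ 2.708, RHS = ln(3)·ln(5) ≈ 1.768 → fails

1 of 4 pairs satisfies the claim.

Answer: (1, 1)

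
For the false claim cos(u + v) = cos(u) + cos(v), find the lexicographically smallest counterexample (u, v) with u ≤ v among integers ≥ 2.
Substituting (2, 2) into the claim:
LHS = cos(2 + 2) = cos(4) ≈ -0.6536
RHS = cos(2) + cos(2) = 2·cos(2) ≈ -0.8323

Since LHS ≠ RHS, this pair disproves the claim, and no lexicographically smaller pair (u ≤ v, integers ≥ 2) does.

For instance (6, 7) is also a counterexample (LHS = cos(13) ≈ 0.9074, RHS = cos(7) + cos(6) ≈ 1.714), but it's lexicographically larger.

Answer: (u, v) = (2, 2)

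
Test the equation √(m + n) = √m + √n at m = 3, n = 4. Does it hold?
Fails

Substituting m = 3, n = 4:

LHS = √(3 + 4) = √(7) ≈ 2.646
RHS = √3 + √4 = √(3) + 2 ≈ 3.732

LHS ≠ RHS, so the equation does not hold at this point.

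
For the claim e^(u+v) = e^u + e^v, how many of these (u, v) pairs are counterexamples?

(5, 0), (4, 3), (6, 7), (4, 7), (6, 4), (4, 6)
6

Testing each pair:
(5, 0): LHS = e^5 ≈ 148.4, RHS = 1 + e^5 ≈ 149.4 → counterexample
(4, 3): LHS = e^7 ≈ 1097, RHS = e^3 + e^4 ≈ 74.68 → counterexample
(6, 7): LHS = e^13 ≈ 442413.4, RHS = e^6 + e^7 ≈ 1500 → counterexample
(4, 7): LHS = e^11 ≈ 59874.1, RHS = e^4 + e^7 ≈ 1151 → counterexample
(6, 4): LHS = e^10 ≈ 22026.5, RHS = e^4 + e^6 ≈ 458 → counterexample
(4, 6): LHS = e^10 ≈ 22026.5, RHS = e^4 + e^6 ≈ 458 → counterexample

That makes 6 counterexamples.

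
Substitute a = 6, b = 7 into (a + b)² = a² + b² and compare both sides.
LHS = (6 + 7)² = 169
RHS = 6² + 7² = 85

LHS ≠ RHS, so the equation does not hold here.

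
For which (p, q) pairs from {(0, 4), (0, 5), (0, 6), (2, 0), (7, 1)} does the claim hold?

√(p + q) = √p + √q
(0, 4), (0, 5), (0, 6), (2, 0)

Testing each pair:
(0, 4): LHS = 2, RHS = 2 → holds
(0, 5): LHS = √(5) ≈ 2.236, RHS = √(5) ≈ 2.236 → holds
(0, 6): LHS = √(6) ≈ 2.449, RHS = √(6) ≈ 2.449 → holds
(2, 0): LHS = √(2) ≈ 1.414, RHS = √(2) ≈ 1.414 → holds
(7, 1): LHS = 2·√(2) ≈ 2.828, RHS = 1 + √(7) ≈ 3.646 → fails

4 of 5 pairs satisfy the claim.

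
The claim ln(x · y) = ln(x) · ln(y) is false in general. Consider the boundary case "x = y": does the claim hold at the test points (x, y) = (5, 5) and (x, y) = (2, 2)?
At (5, 5): LHS = ln(25) ≈ 3.219 ≠ RHS = ln(5)² ≈ 2.59
At (2, 2): LHS = ln(4) ≈ 1.386 ≠ RHS = ln(2)² ≈ 0.4805

Answer: No, fails at both test points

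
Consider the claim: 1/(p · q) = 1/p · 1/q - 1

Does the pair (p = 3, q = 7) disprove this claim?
Yes

Substituting p = 3, q = 7:
LHS = 1/(3 · 7) = 1/21
RHS = 1/3 · 1/7 - 1 = -20/21

Since LHS ≠ RHS, this pair disproves the claim.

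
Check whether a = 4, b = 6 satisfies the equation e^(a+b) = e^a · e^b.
Substituting a = 4, b = 6:

LHS = e^(4+6) = e^10 ≈ 22026.5
RHS = e^4 · e^6 = e^10 ≈ 22026.5

LHS = RHS, so the equation holds at this point.

Answer: Holds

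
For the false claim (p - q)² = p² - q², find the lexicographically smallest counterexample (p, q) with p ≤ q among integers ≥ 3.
(p, q) = (3, 4)

At (3, 3): both sides equal 0, so it holds there.

Substituting (3, 4) into the claim:
LHS = (3 - 4)² = 1
RHS = 3² - 4² = -7

Since LHS ≠ RHS, this pair disproves the claim, and no lexicographically smaller pair (p ≤ q, integers ≥ 3) does.

For instance (7, 9) is also a counterexample (LHS = 4, RHS = -32), but it's lexicographically larger.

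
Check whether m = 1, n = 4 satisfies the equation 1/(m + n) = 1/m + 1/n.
Fails

Substituting m = 1, n = 4:

LHS = 1/(1 + 4) = 1/5
RHS = 1/1 + 1/4 = 5/4

LHS ≠ RHS, so the equation does not hold at this point.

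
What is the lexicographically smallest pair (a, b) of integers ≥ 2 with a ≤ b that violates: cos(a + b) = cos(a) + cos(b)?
(a, b) = (2, 2)

Substituting (2, 2) into the claim:
LHS = cos(2 + 2) = cos(4) ≈ -0.6536
RHS = cos(2) + cos(2) = 2·cos(2) ≈ -0.8323

Since LHS ≠ RHS, this pair disproves the claim, and no lexicographically smaller pair (a ≤ b, integers ≥ 2) does.

For instance (6, 6) is also a counterexample (LHS = cos(12) ≈ 0.8439, RHS = 2·cos(6) ≈ 1.92), but it's lexicographically larger.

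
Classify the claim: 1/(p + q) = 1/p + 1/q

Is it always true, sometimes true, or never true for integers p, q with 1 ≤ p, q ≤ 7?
The claim fails for every pair in the range. For instance at (p, q) = (7, 1): LHS = 1/8, RHS = 8/7.

Answer: Never true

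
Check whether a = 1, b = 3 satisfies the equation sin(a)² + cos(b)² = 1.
Substituting a = 1, b = 3:

LHS = sin(1)² + cos(3)² ≈ 1.688
RHS = 1

LHS ≠ RHS, so the equation does not hold at this point.

Answer: Fails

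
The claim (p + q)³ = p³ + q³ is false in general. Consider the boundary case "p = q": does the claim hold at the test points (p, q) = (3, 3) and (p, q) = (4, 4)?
At (3, 3): LHS = 216 ≠ RHS = 54
At (4, 4): LHS = 512 ≠ RHS = 128

Answer: No, fails at both test points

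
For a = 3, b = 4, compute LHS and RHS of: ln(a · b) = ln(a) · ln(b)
LHS = ln(3 · 4) = ln(12) ≈ 2.485
RHS = ln(3) · ln(4) ≈ 1.523

LHS ≠ RHS (they differ by about 0.9619), so the equation does not hold here.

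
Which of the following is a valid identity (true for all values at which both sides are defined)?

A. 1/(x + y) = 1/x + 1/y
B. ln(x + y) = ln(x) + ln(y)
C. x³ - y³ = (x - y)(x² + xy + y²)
C

A: fails at (2, 4) — LHS = 1/6, RHS = 3/4.
B: fails at (2, 4) — LHS = ln(6) ≈ 1.792, RHS = ln(2) + ln(4) ≈ 2.079.
C: holds — e.g. at (4, 5), both sides equal -61.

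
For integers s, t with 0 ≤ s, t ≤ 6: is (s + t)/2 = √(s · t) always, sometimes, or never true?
It holds at (s, t) = (1, 1) (both sides equal 1), but fails at (s, t) = (4, 0) (LHS = 2, RHS = 0).

Answer: Sometimes true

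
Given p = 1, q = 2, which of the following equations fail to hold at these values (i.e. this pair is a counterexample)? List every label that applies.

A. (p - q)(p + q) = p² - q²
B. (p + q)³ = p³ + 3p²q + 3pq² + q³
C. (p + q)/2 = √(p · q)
C

Evaluating each claim at the given values:
A. LHS = -3, RHS = -3 → holds here (LHS = RHS)
B. LHS = 27, RHS = 27 → holds here (LHS = RHS)
C. LHS = 3/2, RHS = √(2) ≈ 1.414 → fails here (LHS ≠ RHS)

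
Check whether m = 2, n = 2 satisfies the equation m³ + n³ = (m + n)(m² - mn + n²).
Substituting m = 2, n = 2:

LHS = 2³ + 2³ = 16
RHS = (2 + 2)(2² - 2·2 + 2²) = 16

LHS = RHS, so the equation holds at this point.

Answer: Holds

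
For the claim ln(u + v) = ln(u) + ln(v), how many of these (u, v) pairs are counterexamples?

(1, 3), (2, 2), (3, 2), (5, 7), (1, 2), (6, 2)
Testing each pair:
(1, 3): LHS = ln(4) ≈ 1.386, RHS = ln(3) ≈ 1.099 → counterexample
(2, 2): LHS = ln(4) ≈ 1.386, RHS = 2·ln(2) ≈ 1.386 → satisfies claim
(3, 2): LHS = ln(5) ≈ 1.609, RHS = ln(2) + ln(3) ≈ 1.792 → counterexample
(5, 7): LHS = ln(12) ≈ 2.485, RHS = ln(5) + ln(7) ≈ 3.555 → counterexample
(1, 2): LHS = ln(3) ≈ 1.099, RHS = ln(2) ≈ 0.6931 → counterexample
(6, 2): LHS = ln(8) ≈ 2.079, RHS = ln(2) + ln(6) ≈ 2.485 → counterexample

That makes 5 counterexamples.

Answer: 5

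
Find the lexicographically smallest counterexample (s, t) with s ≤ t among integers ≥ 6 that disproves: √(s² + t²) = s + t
Substituting (6, 6) into the claim:
LHS = √(6² + 6²) = 6·√(2) ≈ 8.485
RHS = 6 + 6 = 12

Since LHS ≠ RHS, this pair disproves the claim, and no lexicographically smaller pair (s ≤ t, integers ≥ 6) does.

For instance (6, 13) is also a counterexample (LHS = √(205) ≈ 14.32, RHS = 19), but it's lexicographically larger.

Answer: (s, t) = (6, 6)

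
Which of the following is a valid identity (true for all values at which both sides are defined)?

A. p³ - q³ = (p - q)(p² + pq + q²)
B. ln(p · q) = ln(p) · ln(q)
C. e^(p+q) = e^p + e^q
A

A: holds — e.g. at (1, 5), both sides equal -124.
B: fails at (4, 4) — LHS = ln(16) ≈ 2.773, RHS = ln(4)² ≈ 1.922.
C: fails at (2, 7) — LHS = e^9 ≈ 8103, RHS = e^2 + e^7 ≈ 1104.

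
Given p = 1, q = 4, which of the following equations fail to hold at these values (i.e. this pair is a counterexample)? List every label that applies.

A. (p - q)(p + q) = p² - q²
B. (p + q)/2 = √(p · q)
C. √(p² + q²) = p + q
B, C

Evaluating each claim at the given values:
A. LHS = -15, RHS = -15 → holds here (LHS = RHS)
B. LHS = 5/2, RHS = 2 → fails here (LHS ≠ RHS)
C. LHS = √(17) ≈ 4.123, RHS = 5 → fails here (LHS ≠ RHS)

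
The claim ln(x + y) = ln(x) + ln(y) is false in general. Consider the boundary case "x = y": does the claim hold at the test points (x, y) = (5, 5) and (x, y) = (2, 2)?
Only at (2, 2)

At (5, 5): LHS = ln(10) ≈ 2.303 ≠ RHS = 2·ln(5) ≈ 3.219
At (2, 2): LHS = ln(4) ≈ 1.386, RHS = 2·ln(2) ≈ 1.386 → equal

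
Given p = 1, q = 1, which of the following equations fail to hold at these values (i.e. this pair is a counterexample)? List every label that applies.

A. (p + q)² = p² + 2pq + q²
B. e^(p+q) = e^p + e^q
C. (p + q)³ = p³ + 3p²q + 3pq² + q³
Evaluating each claim at the given values:
A. LHS = 4, RHS = 4 → holds here (LHS = RHS)
B. LHS = e^2 ≈ 7.389, RHS = 2·e ≈ 5.437 → fails here (LHS ≠ RHS)
C. LHS = 8, RHS = 8 → holds here (LHS = RHS)

Answer: B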